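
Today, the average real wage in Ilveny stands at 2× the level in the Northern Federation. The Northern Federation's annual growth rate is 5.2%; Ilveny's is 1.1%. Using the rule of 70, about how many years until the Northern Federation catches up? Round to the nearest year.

The growth-rate gap is 5.2% − 1.1% = 4.1 percentage points.
So the ratio between them halves every 70/4.1 ≈ 17.07 years.
A 2× gap closes after 1 halving: 1 × 17.07 ≈ 17 years.

roughly 17 years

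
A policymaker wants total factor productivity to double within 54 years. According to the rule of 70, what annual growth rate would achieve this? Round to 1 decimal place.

about 1.3%

70 / 54 ≈ 1.30, so about 1.3% a year.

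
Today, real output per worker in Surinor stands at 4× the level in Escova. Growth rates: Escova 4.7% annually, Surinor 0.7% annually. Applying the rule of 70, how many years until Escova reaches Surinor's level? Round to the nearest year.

The growth-rate gap is 4.7% − 0.7% = 4 percentage points.
So the ratio between them halves every 70/4 ≈ 17.50 years.
A 4× gap closes after 2 halvings: 2 × 17.50 ≈ 35 years.

about 35 years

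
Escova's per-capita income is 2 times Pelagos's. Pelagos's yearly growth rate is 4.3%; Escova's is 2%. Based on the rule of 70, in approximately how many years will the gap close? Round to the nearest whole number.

around 30 years

What matters is the difference: 2.3 pp.
Rule of 70 on the gap: the ratio halves every 70/2.3 ≈ 30.43 years.
A 2 times gap closes after 1 halving: 1 × 30.43 ≈ 30 years.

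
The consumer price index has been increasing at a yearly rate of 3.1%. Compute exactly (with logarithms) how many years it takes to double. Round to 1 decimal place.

t = ln(2) / ln(1 + 0.031) = 0.6931 / 0.030529 ≈ 22.70.

22.7 years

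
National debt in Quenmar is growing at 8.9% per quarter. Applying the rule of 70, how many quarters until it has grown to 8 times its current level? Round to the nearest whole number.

roughly 24 quarters

At 8.9% it doubles every 70/8.9 ≈ 7.87 quarters.
8× is 3 doublings, so 3 × 7.87 ≈ 24 quarters.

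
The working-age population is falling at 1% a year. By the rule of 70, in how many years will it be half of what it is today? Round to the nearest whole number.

around 70 years

Halving time ≈ 70 / 1 = 70.00 → 70 years.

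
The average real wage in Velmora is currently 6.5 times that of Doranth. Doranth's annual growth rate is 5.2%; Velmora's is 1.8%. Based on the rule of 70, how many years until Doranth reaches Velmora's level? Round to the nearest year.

approximately 56 years

What matters is the difference: 3.4 pp.
Rule of 70 on the gap: the ratio halves every 70/3.4 ≈ 20.59 years.
A 6.5 times gap takes log₂(6.5) ≈ 2.70 halvings to close: 2.70 × 20.59 ≈ 56 years.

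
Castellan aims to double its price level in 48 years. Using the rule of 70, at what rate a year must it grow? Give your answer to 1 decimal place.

around 1.5% a year

70 / 48 ≈ 1.46, so about 1.5% a year.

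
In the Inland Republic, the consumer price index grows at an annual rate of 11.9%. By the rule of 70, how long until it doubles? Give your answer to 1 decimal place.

approximately 5.9 years

At 11.9%, doubling takes about 70/11.9 = 5.88 years.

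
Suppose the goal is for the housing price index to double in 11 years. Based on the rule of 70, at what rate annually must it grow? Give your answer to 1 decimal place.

roughly 6.4%

70 / 11 ≈ 6.36, so about 6.4% annually.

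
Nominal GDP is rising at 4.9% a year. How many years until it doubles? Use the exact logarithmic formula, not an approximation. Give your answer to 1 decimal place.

t = ln(2) / ln(1 + 0.049) = 0.6931 / 0.047837 ≈ 14.49.

14.5 years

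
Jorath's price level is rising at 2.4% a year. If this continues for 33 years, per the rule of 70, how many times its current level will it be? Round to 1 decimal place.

Doubling time ≈ 70/2.4 = 29.17 years.
33 years / 29.17 ≈ 1.13 doublings → factor 2^1.13 ≈ 2.2.

approximately 2.2 times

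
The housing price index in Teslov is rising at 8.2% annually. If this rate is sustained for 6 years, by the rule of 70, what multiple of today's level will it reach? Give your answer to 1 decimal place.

Doubling time ≈ 70/8.2 = 8.54 years.
6 years / 8.54 ≈ 0.70 doublings → factor 2^0.70 ≈ 1.6.

≈ 1.6 times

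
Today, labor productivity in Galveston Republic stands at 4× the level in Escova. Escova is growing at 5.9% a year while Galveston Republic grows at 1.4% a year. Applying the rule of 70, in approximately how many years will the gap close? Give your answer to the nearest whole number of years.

What matters is the difference: 4.5 pp.
Rule of 70 on the gap: the ratio halves every 70/4.5 ≈ 15.56 years.
A 4× gap closes after 2 halvings: 2 × 15.56 ≈ 31 years.

approximately 31 years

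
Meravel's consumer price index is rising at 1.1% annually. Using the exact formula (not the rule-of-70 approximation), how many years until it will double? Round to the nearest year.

t = ln(2) / ln(1 + 0.011) = 0.6931 / 0.010940 ≈ 63.35.
≈ 63 years.

63 years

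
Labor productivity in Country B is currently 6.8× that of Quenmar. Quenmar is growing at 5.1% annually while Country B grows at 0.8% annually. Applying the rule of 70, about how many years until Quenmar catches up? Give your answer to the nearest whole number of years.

≈ 45 years

What matters is the difference: 4.3 pp.
Rule of 70 on the gap: the ratio halves every 70/4.3 ≈ 16.28 years.
A 6.8× gap takes log₂(6.8) ≈ 2.77 halvings to close: 2.77 × 16.28 ≈ 45 years.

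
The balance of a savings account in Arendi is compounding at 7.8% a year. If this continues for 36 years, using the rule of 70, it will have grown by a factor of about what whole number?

At 7.8% one doubling takes ≈ 8.97 years; 36 years is 4 of them, so ×16.

around 16 times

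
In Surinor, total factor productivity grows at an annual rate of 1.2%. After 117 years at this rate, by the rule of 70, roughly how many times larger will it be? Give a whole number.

Doubling time ≈ 70/1.2 = 58.33 years.
117/58.33 ≈ 2 doublings, so about 2^2 = 4×.

4 times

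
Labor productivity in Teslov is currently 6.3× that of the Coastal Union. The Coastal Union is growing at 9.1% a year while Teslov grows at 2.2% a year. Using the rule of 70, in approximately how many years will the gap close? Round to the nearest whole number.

27 years

The growth-rate gap is 9.1% − 2.2% = 6.9 percentage points.
So the ratio between them halves every 70/6.9 ≈ 10.14 years.
A 6.3× gap takes log₂(6.3) ≈ 2.66 halvings to close: 2.66 × 10.14 ≈ 27 years.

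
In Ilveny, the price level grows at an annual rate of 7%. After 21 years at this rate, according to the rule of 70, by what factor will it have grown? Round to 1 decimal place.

approximately 4.3 times

Doubles every ≈ 10.00 years (70/7).
21 years is 2.10 doublings; 2^2.10 ≈ 4.3×.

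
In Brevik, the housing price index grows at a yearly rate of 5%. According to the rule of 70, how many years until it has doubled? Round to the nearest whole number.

approximately 14 years

70/5 ≈ 14.00, so it doubles roughly every 14 years.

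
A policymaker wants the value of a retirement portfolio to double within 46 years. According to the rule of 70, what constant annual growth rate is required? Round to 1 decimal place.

about 1.5% annually

70 / 46 ≈ 1.52, so about 1.5% annually.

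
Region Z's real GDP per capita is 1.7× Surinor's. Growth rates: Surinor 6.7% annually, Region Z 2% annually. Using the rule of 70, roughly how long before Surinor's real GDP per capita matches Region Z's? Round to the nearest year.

approximately 11 years

The growth-rate gap is 6.7% − 2% = 4.7 percentage points.
So the ratio between them halves every 70/4.7 ≈ 14.89 years.
A 1.7× gap takes log₂(1.7) ≈ 0.77 halvings to close: 0.77 × 14.89 ≈ 11 years.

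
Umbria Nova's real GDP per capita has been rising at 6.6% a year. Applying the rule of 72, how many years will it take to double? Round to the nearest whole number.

≈ 11 years

Doubling time ≈ 72 / 6.6 = 10.91 years.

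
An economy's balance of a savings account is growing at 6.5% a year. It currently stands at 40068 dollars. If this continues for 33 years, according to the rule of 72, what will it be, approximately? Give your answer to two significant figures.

around 320000 dollars

It doubles every 72/6.5 ≈ 11.08 years, so 33 years is 2.98 doublings.
2^2.98 ≈ 7.89; 40068 × 7.89 ≈ 320000 dollars.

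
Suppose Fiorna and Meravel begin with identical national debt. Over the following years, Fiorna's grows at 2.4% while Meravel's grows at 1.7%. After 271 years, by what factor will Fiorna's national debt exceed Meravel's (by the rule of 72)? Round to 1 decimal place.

about 6.2 times

Rate gap = 2.4% − 1.7% = 0.7 points.
The ratio doubles every 72/0.7 ≈ 102.86 years.
271/102.86 ≈ 2.63 doublings → ratio ≈ 2^2.63 ≈ 6.2.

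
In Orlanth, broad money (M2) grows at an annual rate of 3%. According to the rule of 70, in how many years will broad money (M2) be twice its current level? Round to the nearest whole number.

At 3%, doubling takes about 70/3 = 23.33 years.

approximately 23 years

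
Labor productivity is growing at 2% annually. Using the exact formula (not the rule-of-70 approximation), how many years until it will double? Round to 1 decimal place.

t = ln(2) / ln(1 + 0.02) = 0.6931 / 0.019803 ≈ 35.00.

35.0 years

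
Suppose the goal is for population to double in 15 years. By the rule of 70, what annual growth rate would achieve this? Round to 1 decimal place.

4.7% a year

70 / 15 ≈ 4.67, so about 4.7% a year.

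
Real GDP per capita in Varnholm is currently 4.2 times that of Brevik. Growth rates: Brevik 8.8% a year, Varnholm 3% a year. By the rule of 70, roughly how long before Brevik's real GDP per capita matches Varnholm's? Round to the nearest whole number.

Brevik gains on Varnholm at 8.8% − 3% = 5.8 points a year.
At that relative rate the gap halves every 70/5.8 ≈ 12.07 years.
A 4.2 times gap takes log₂(4.2) ≈ 2.07 halvings to close: 2.07 × 12.07 ≈ 25 years.

around 25 years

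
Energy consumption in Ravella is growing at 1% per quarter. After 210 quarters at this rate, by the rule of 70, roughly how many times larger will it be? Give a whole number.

around 8 times

At 1% one doubling takes ≈ 70.00 quarters; 210 quarters is 3 of them, so ×8.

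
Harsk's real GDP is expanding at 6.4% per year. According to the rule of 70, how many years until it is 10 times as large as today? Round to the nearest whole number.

One doubling takes 70/6.4 = 10.94 years.
Reaching 10× takes log₂(10) ≈ 3.32 doublings.
3.32 × 10.94 ≈ 36 years.

about 36 years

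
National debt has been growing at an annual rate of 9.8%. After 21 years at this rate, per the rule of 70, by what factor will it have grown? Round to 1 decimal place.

Doubles every ≈ 7.14 years (70/9.8).
21 years is 2.94 doublings; 2^2.94 ≈ 7.7×.

≈ 7.7 times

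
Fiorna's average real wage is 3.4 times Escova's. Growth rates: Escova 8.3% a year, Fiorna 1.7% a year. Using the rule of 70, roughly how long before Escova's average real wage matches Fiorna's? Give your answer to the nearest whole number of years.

The growth-rate gap is 8.3% − 1.7% = 6.6 percentage points.
So the ratio between them halves every 70/6.6 ≈ 10.61 years.
A 3.4 times gap takes log₂(3.4) ≈ 1.77 halvings to close: 1.77 × 10.61 ≈ 19 years.

roughly 19 years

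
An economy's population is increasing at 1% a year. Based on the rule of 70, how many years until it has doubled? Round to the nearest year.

≈ 70 years

At 1%, doubling takes about 70/1 = 70.00 years.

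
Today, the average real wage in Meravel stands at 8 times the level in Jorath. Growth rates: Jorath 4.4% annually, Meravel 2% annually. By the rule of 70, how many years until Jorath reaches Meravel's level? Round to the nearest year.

What matters is the difference: 2.4 pp.
Rule of 70 on the gap: the ratio halves every 70/2.4 ≈ 29.17 years.
An 8 times gap closes after 3 halvings: 3 × 29.17 ≈ 88 years.

approximately 88 years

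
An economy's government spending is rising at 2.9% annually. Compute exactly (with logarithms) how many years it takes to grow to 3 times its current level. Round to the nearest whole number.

38 years

t = ln(3) / ln(1 + 0.029) = 1.0986 / 0.028587 ≈ 38.43.
≈ 38 years.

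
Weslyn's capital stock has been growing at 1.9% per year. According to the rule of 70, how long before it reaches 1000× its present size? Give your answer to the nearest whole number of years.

roughly 367 years

At 1.9% it doubles every 70/1.9 ≈ 36.84 years.
1000× is log₂ 1000 ≈ 9.97 doublings, so ≈ 9.97 × 36.84 = 367 years.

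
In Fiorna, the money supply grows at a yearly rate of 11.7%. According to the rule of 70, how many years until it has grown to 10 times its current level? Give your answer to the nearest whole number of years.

roughly 20 years

One doubling takes 70/11.7 = 5.98 years.
10× is log₂ 10 ≈ 3.32 doublings, so ≈ 3.32 × 5.98 = 20 years.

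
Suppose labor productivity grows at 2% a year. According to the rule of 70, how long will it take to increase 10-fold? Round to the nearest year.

Doubling time ≈ 70/2 = 35.00 years.
10× is log₂ 10 ≈ 3.32 doublings, so ≈ 3.32 × 35.00 = 116 years.

around 116 years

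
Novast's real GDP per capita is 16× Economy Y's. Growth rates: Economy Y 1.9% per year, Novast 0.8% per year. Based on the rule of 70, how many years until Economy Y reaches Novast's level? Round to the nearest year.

What matters is the difference: 1.1 pp.
Rule of 70 on the gap: the ratio halves every 70/1.1 ≈ 63.64 years.
A 16× gap closes after 4 halvings: 4 × 63.64 ≈ 255 years.

255 years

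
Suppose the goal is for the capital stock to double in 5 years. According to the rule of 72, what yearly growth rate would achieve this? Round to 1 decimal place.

72 / 5 ≈ 14.40, so about 14.4% per year.

roughly 14.4% per year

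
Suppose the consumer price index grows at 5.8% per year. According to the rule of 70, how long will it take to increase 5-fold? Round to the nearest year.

Doubling time ≈ 70/5.8 = 12.07 years.
5× is log₂ 5 ≈ 2.32 doublings, so ≈ 2.32 × 12.07 = 28 years.

roughly 28 years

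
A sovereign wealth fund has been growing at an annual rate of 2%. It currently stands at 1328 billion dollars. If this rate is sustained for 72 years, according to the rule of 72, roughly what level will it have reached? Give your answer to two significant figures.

roughly 5300 billion dollars

Doubling time ≈ 72/2 = 36.00 years.
72 years is 72/36.00 ≈ 2.00 doublings, a factor of 2^2.00 ≈ 4.00.
1328 × 4.00 ≈ 5300 billion dollars.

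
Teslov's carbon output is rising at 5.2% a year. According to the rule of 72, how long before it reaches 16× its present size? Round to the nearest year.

At 5.2% it doubles every 72/5.2 ≈ 13.85 years.
Getting to 16× needs 4 doublings: 4 × 13.85 ≈ 55 years.

roughly 55 years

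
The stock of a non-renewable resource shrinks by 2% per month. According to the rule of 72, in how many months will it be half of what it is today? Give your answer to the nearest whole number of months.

around 36 months

Falling at 2%, it halves about every 72/2 = 36.00 months.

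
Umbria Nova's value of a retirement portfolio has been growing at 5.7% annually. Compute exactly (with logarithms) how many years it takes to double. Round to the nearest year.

13 years

t = ln(2) / ln(1 + 0.057) = 0.6931 / 0.055435 ≈ 12.50.
≈ 13 years.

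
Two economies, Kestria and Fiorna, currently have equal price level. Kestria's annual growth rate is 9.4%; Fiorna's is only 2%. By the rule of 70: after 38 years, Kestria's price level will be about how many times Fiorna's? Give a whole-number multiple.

Only the 7.4-point difference matters.
70/7.4 ≈ 9.46 years per doubling of the ratio; 38 years gives 4.02 doublings, so ≈ 16×.

approximately 16 times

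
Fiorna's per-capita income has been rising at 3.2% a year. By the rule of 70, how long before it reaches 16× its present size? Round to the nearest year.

about 88 years

At 3.2% it doubles every 70/3.2 ≈ 21.88 years.
16 = 2^4, so 4 doublings → 88 years.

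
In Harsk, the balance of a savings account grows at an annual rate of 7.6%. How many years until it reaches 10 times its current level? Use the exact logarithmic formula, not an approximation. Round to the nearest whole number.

31 years

t = ln(10) / ln(1 + 0.076) = 2.3026 / 0.073250 ≈ 31.43.
≈ 31 years.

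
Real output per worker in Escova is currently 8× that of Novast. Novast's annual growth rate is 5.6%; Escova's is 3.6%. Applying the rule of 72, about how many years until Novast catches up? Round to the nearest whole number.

What matters is the difference: 2 pp.
Rule of 72 on the gap: the ratio halves every 72/2 ≈ 36.00 years.
An 8× gap closes after 3 halvings: 3 × 36.00 ≈ 108 years.

approximately 108 years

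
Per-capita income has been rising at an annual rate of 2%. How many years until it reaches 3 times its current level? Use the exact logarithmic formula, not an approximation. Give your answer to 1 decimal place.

t = ln(3) / ln(1 + 0.02) = 1.0986 / 0.019803 ≈ 55.48.

55.5 years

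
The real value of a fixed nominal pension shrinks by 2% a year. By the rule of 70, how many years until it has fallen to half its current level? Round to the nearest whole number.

roughly 35 years

Halving time ≈ 70 / 2 = 35.00 → 35 years.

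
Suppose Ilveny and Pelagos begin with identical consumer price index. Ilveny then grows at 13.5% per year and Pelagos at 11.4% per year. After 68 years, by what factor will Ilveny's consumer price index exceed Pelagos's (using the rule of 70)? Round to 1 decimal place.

Only the 2.1-point difference matters.
70/2.1 ≈ 33.33 years per doubling of the ratio; 68 years gives 2.04 doublings, so ≈ 4.1×.

around 4.1 times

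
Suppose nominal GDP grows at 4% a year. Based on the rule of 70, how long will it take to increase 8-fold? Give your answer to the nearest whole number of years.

One doubling takes 70/4 = 17.50 years.
8 = 2^3, so 3 doublings → 53 years.

roughly 53 years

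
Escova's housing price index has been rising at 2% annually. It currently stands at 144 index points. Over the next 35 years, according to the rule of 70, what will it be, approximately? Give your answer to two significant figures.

It doubles every 70/2 ≈ 35.00 years, so 35 years is 1.00 doublings.
2^1.00 ≈ 2.00; 144 × 2.00 ≈ 290 index points.

about 290 index points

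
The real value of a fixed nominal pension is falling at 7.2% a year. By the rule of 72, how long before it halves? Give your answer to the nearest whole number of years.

10 years

Halving time ≈ 72 / 7.2 = 10.00 → 10 years.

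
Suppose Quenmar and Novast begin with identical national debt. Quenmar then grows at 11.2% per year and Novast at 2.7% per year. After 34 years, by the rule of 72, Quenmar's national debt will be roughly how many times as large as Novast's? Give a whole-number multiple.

roughly 16 times

Only the 8.5-point difference matters.
72/8.5 ≈ 8.47 years per doubling of the ratio; 34 years gives 4.01 doublings, so ≈ 16×.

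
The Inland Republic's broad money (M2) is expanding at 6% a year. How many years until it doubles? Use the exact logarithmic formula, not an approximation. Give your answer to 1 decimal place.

t = ln(2) / ln(1 + 0.06) = 0.6931 / 0.058269 ≈ 11.89.

11.9 years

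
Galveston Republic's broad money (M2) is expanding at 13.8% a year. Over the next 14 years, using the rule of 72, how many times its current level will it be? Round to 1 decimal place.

≈ 6.4 times

Doubling time ≈ 72/13.8 = 5.22 years.
14 years / 5.22 ≈ 2.68 doublings → factor 2^2.68 ≈ 6.4.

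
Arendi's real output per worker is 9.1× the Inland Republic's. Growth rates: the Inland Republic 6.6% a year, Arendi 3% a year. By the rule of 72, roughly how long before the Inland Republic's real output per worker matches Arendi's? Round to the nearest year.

about 64 years

the Inland Republic gains on Arendi at 6.6% − 3% = 3.6 points a year.
At that relative rate the gap halves every 72/3.6 ≈ 20.00 years.
A 9.1× gap takes log₂(9.1) ≈ 3.19 halvings to close: 3.19 × 20.00 ≈ 64 years.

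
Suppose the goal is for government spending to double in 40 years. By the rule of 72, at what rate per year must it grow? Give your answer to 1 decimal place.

72 / 40 ≈ 1.80, so about 1.8% per year.

about 1.8%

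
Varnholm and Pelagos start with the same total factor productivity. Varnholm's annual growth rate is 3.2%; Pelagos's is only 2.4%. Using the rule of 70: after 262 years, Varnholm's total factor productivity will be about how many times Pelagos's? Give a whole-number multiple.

roughly 8 times

Varnholm pulls ahead at 0.8 pp per year, so the ratio doubles every 70/0.8 ≈ 87.50 years.
In 262 years that's 2.99 doublings: 2^2.99 ≈ 8.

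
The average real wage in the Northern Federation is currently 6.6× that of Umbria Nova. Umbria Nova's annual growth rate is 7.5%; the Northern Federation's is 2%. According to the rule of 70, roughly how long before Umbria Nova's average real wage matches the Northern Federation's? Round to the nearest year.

approximately 35 years

The growth-rate gap is 7.5% − 2% = 5.5 percentage points.
So the ratio between them halves every 70/5.5 ≈ 12.73 years.
A 6.6× gap takes log₂(6.6) ≈ 2.72 halvings to close: 2.72 × 12.73 ≈ 35 years.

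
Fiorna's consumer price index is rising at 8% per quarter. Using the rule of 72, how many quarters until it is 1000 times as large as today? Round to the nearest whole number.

One doubling takes 72/8 = 9.00 quarters.
Reaching 1000× takes log₂(1000) ≈ 9.97 doublings.
9.97 × 9.00 ≈ 90 quarters.

≈ 90 quarters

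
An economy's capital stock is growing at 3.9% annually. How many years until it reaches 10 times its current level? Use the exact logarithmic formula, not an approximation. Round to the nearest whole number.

t = ln(10) / ln(1 + 0.039) = 2.3026 / 0.038259 ≈ 60.18.
≈ 60 years.

60 years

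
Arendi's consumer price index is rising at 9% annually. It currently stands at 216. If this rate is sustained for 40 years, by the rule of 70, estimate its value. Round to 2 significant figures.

Doubling time ≈ 70/9 = 7.78 years.
40 years is 40/7.78 ≈ 5.14 doublings, a factor of 2^5.14 ≈ 35.26.
216 × 35.26 ≈ 7600.

7600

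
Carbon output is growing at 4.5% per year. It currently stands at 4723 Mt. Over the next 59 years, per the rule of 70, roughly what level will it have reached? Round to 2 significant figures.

roughly 65000 Mt

Doubling time ≈ 70/4.5 = 15.56 years.
59 years is 59/15.56 ≈ 3.79 doublings, a factor of 2^3.79 ≈ 13.83.
4723 × 13.83 ≈ 65000 Mt.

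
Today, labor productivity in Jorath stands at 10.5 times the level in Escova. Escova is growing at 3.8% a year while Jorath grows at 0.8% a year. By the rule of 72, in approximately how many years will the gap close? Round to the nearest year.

around 81 years

Escova gains on Jorath at 3.8% − 0.8% = 3 points a year.
At that relative rate the gap halves every 72/3 ≈ 24.00 years.
A 10.5 times gap takes log₂(10.5) ≈ 3.39 halvings to close: 3.39 × 24.00 ≈ 81 years.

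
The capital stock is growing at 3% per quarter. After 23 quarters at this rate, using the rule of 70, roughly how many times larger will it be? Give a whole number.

2 times

At 3% one doubling takes ≈ 23.33 quarters; 23 quarters is 1 of them, so ×2.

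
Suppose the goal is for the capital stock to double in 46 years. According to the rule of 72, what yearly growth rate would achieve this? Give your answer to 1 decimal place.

72 / 46 ≈ 1.57, so about 1.6% per year.

about 1.6%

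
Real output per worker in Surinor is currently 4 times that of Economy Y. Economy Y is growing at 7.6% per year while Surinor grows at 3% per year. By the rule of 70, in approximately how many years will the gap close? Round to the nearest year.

≈ 30 years

The growth-rate gap is 7.6% − 3% = 4.6 percentage points.
So the ratio between them halves every 70/4.6 ≈ 15.22 years.
A 4 times gap closes after 2 halvings: 2 × 15.22 ≈ 30 years.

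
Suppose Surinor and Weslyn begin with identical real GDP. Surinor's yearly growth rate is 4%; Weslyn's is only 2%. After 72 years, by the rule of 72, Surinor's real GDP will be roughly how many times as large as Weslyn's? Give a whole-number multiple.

Only the 2-point difference matters.
72/2 ≈ 36.00 years per doubling of the ratio; 72 years gives 2.00 doublings, so ≈ 4×.

about 4 times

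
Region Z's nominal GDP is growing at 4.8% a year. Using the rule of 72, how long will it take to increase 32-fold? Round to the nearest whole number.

approximately 75 years

One doubling takes 72/4.8 = 15.00 years.
32 = 2^5, so 5 doublings → 75 years.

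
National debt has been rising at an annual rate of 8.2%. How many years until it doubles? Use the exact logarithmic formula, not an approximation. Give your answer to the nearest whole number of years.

9 years

t = ln(2) / ln(1 + 0.082) = 0.6931 / 0.078811 ≈ 8.79.
≈ 9 years.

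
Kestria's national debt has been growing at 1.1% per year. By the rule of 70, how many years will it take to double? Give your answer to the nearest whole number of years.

Doubling time ≈ 70 / 1.1 = 63.64 years.

roughly 64 years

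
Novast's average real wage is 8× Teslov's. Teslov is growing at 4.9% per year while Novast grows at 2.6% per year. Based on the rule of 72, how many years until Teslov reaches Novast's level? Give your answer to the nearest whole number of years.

What matters is the difference: 2.3 pp.
Rule of 72 on the gap: the ratio halves every 72/2.3 ≈ 31.30 years.
An 8× gap closes after 3 halvings: 3 × 31.30 ≈ 94 years.

about 94 years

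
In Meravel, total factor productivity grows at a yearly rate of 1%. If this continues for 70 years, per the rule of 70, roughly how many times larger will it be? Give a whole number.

Doubling time ≈ 70/1 = 70.00 years.
70/70.00 ≈ 1 doubling, so about 2^1 = 2×.

2 times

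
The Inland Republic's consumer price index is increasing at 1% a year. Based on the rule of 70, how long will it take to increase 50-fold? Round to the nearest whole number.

roughly 395 years

At 1% it doubles every 70/1 ≈ 70.00 years.
Reaching 50× takes log₂(50) ≈ 5.64 doublings.
5.64 × 70.00 ≈ 395 years.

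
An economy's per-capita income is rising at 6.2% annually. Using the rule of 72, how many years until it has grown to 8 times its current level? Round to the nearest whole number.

≈ 35 years

At 6.2% it doubles every 72/6.2 ≈ 11.61 years.
8 = 2^3, so 3 doublings → 35 years.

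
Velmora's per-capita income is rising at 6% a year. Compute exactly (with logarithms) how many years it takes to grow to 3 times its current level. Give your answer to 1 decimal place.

18.9 years

t = ln(3) / ln(1 + 0.06) = 1.0986 / 0.058269 ≈ 18.85.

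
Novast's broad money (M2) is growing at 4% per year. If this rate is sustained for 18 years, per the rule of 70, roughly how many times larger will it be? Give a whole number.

approximately 2 times

Doubling time ≈ 70/4 = 17.50 years.
18/17.50 ≈ 1 doubling, so about 2^1 = 2×.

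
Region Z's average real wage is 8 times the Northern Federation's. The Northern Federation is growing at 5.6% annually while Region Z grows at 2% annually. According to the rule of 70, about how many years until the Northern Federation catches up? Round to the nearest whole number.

The growth-rate gap is 5.6% − 2% = 3.6 percentage points.
So the ratio between them halves every 70/3.6 ≈ 19.44 years.
An 8 times gap closes after 3 halvings: 3 × 19.44 ≈ 58 years.

58 years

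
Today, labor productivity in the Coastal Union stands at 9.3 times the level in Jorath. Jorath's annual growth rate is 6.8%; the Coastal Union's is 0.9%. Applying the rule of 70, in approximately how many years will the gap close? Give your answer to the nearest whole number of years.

The growth-rate gap is 6.8% − 0.9% = 5.9 percentage points.
So the ratio between them halves every 70/5.9 ≈ 11.86 years.
A 9.3 times gap takes log₂(9.3) ≈ 3.22 halvings to close: 3.22 × 11.86 ≈ 38 years.

≈ 38 years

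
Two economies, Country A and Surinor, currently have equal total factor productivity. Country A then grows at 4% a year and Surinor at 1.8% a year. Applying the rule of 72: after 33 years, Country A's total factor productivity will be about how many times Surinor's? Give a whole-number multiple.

Rate gap = 4% − 1.8% = 2.2 points.
The ratio doubles every 72/2.2 ≈ 32.73 years.
33/32.73 ≈ 1.01 doublings → ratio ≈ 2^1.01 ≈ 2.

around 2 times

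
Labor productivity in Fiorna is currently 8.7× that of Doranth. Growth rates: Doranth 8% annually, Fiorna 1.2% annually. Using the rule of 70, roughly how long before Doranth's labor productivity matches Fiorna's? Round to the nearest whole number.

32 years

The growth-rate gap is 8% − 1.2% = 6.8 percentage points.
So the ratio between them halves every 70/6.8 ≈ 10.29 years.
An 8.7× gap takes log₂(8.7) ≈ 3.12 halvings to close: 3.12 × 10.29 ≈ 32 years.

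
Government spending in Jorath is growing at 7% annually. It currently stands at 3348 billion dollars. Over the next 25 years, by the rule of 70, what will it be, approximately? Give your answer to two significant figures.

approximately 19000 billion dollars

Doubling time ≈ 70/7 = 10.00 years.
25 years is 25/10.00 ≈ 2.50 doublings, a factor of 2^2.50 ≈ 5.66.
3348 × 5.66 ≈ 19000 billion dollars.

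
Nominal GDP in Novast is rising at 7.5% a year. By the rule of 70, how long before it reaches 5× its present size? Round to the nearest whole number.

about 22 years

At 7.5% it doubles every 70/7.5 ≈ 9.33 years.
Reaching 5× takes log₂(5) ≈ 2.32 doublings.
2.32 × 9.33 ≈ 22 years.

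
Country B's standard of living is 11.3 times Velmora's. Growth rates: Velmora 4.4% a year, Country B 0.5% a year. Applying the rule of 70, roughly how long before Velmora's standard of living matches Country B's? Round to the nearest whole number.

What matters is the difference: 3.9 pp.
Rule of 70 on the gap: the ratio halves every 70/3.9 ≈ 17.95 years.
An 11.3 times gap takes log₂(11.3) ≈ 3.50 halvings to close: 3.50 × 17.95 ≈ 63 years.

about 63 years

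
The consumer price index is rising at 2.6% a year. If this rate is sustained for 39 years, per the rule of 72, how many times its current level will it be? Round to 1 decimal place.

Doubling time ≈ 72/2.6 = 27.69 years.
39 years / 27.69 ≈ 1.41 doublings → factor 2^1.41 ≈ 2.7.

≈ 2.7 times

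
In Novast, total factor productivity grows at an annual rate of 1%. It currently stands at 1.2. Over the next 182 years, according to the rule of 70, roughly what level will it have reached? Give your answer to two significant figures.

Doubling time ≈ 70/1 = 70.00 years.
182 years is 182/70.00 ≈ 2.60 doublings, a factor of 2^2.60 ≈ 6.06.
1.2 × 6.06 ≈ 7.3.

around 7.3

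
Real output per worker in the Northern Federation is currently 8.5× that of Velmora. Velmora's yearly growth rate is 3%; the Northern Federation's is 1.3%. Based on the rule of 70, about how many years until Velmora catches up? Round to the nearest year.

around 127 years

The growth-rate gap is 3% − 1.3% = 1.7 percentage points.
So the ratio between them halves every 70/1.7 ≈ 41.18 years.
An 8.5× gap takes log₂(8.5) ≈ 3.09 halvings to close: 3.09 × 41.18 ≈ 127 years.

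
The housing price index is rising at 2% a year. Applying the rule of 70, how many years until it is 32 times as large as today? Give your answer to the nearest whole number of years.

175 years

At 2% it doubles every 70/2 ≈ 35.00 years.
32 = 2^5, so 5 doublings → 175 years.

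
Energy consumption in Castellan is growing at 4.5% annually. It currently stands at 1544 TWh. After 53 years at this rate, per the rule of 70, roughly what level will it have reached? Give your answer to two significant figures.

Doubling time ≈ 70/4.5 = 15.56 years.
53 years is 53/15.56 ≈ 3.41 doublings, a factor of 2^3.41 ≈ 10.63.
1544 × 10.63 ≈ 16000 TWh.

approximately 16000 TWh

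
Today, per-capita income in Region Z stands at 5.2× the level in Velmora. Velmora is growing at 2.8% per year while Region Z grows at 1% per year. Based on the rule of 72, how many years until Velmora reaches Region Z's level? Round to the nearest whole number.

approximately 95 years

Velmora gains on Region Z at 2.8% − 1% = 1.8 points a year.
At that relative rate the gap halves every 72/1.8 ≈ 40.00 years.
A 5.2× gap takes log₂(5.2) ≈ 2.38 halvings to close: 2.38 × 40.00 ≈ 95 years.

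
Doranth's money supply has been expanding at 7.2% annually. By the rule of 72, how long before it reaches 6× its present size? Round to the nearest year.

One doubling takes 72/7.2 = 10.00 years.
6× is log₂ 6 ≈ 2.58 doublings, so ≈ 2.58 × 10.00 = 26 years.

approximately 26 years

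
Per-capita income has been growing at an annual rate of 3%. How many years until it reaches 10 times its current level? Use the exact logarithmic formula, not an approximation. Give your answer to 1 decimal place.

t = ln(10) / ln(1 + 0.03) = 2.3026 / 0.029559 ≈ 77.90.

77.9 years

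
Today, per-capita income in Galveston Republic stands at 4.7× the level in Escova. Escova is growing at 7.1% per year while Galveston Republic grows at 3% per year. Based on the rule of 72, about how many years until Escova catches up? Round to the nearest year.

about 39 years

Escova gains on Galveston Republic at 7.1% − 3% = 4.1 points a year.
At that relative rate the gap halves every 72/4.1 ≈ 17.56 years.
A 4.7× gap takes log₂(4.7) ≈ 2.23 halvings to close: 2.23 × 17.56 ≈ 39 years.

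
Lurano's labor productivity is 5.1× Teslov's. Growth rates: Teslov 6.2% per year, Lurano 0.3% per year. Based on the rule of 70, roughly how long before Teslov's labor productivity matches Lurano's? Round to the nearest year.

The growth-rate gap is 6.2% − 0.3% = 5.9 percentage points.
So the ratio between them halves every 70/5.9 ≈ 11.86 years.
A 5.1× gap takes log₂(5.1) ≈ 2.35 halvings to close: 2.35 × 11.86 ≈ 28 years.

around 28 years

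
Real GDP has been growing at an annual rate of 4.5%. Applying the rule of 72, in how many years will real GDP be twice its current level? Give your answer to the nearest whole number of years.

72/4.5 ≈ 16.00, so it doubles roughly every 16 years.

approximately 16 years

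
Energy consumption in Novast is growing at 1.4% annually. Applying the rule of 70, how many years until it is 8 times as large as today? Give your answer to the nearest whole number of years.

around 150 years

One doubling takes 70/1.4 = 50.00 years.
Getting to 8× needs 3 doublings: 3 × 50.00 ≈ 150 years.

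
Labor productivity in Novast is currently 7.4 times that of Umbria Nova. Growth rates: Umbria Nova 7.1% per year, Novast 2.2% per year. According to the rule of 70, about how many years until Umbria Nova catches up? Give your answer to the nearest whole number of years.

What matters is the difference: 4.9 pp.
Rule of 70 on the gap: the ratio halves every 70/4.9 ≈ 14.29 years.
A 7.4 times gap takes log₂(7.4) ≈ 2.89 halvings to close: 2.89 × 14.29 ≈ 41 years.

≈ 41 years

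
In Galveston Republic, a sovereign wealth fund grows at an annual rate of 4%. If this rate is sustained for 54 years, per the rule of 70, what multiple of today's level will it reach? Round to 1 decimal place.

about 8.5 times

Doubling time ≈ 70/4 = 17.50 years.
54 years / 17.50 ≈ 3.09 doublings → factor 2^3.09 ≈ 8.5.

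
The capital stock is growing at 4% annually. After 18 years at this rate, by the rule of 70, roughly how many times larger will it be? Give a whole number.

about 2 times

Doubling time ≈ 70/4 = 17.50 years.
18/17.50 ≈ 1 doubling, so about 2^1 = 2×.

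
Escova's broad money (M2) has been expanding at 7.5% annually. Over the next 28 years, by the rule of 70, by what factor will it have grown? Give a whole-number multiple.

70/7.5 ≈ 9.33 years per doubling.
28 years fits 3 doublings: 2^3 = 8.

≈ 8 times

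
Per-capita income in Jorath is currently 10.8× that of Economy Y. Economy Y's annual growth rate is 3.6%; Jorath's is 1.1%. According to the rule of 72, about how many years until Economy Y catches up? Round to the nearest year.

about 99 years

Economy Y gains on Jorath at 3.6% − 1.1% = 2.5 points a year.
At that relative rate the gap halves every 72/2.5 ≈ 28.80 years.
A 10.8× gap takes log₂(10.8) ≈ 3.43 halvings to close: 3.43 × 28.80 ≈ 99 years.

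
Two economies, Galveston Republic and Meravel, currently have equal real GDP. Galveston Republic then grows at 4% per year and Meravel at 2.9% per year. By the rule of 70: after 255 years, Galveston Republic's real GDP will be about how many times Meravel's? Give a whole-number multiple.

Rate gap = 4% − 2.9% = 1.1 points.
The ratio doubles every 70/1.1 ≈ 63.64 years.
255/63.64 ≈ 4.01 doublings → ratio ≈ 2^4.01 ≈ 16.

around 16 times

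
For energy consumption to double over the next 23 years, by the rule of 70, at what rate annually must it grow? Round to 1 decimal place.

around 3.0%

70 / 23 ≈ 3.04, so about 3.0% annually.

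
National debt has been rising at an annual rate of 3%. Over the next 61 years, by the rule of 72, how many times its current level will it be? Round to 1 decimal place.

Doubling time ≈ 72/3 = 24.00 years.
61 years / 24.00 ≈ 2.54 doublings → factor 2^2.54 ≈ 5.8.

roughly 5.8 times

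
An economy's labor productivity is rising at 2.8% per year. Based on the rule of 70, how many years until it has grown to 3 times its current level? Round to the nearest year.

around 40 years

Doubling time ≈ 70/2.8 = 25.00 years.
Reaching 3× takes log₂(3) ≈ 1.58 doublings.
1.58 × 25.00 ≈ 40 years.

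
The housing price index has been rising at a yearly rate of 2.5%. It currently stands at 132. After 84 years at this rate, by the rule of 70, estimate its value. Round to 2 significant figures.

Doubling time ≈ 70/2.5 = 28.00 years.
84 years is 84/28.00 ≈ 3.00 doublings, a factor of 2^3.00 ≈ 8.00.
132 × 8.00 ≈ 1100.

approximately 1100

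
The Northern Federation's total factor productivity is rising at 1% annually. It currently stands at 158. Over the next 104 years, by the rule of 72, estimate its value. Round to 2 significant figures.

approximately 430

It doubles every 72/1 ≈ 72.00 years, so 104 years is 1.44 doublings.
2^1.44 ≈ 2.71; 158 × 2.71 ≈ 430.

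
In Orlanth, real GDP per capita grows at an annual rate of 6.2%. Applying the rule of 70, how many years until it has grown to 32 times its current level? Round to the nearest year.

56 years

At 6.2% it doubles every 70/6.2 ≈ 11.29 years.
32 = 2^5, so 5 doublings → 56 years.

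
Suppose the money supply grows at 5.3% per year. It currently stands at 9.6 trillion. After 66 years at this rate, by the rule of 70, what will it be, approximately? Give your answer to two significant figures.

It doubles every 70/5.3 ≈ 13.21 years, so 66 years is 5.00 doublings.
2^5.00 ≈ 32.00; 9.6 × 32.00 ≈ 310 trillion.

≈ 310 trillion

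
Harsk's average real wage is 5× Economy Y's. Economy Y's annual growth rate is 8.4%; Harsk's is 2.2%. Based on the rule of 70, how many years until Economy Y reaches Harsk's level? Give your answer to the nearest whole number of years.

about 26 years

What matters is the difference: 6.2 pp.
Rule of 70 on the gap: the ratio halves every 70/6.2 ≈ 11.29 years.
A 5× gap takes log₂(5) ≈ 2.32 halvings to close: 2.32 × 11.29 ≈ 26 years.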